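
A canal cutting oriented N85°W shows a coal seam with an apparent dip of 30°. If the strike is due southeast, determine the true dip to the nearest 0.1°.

β = acute angle between strike due southeast and section N85°W = 40°.
tan(true dip) = tan 30° / sin 40° = 0.8982
true dip = arctan 0.8982 = 41.93°

41.9°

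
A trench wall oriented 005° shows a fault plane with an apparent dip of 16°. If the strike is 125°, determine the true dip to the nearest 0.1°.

The section is 60° from the strike.
tan δ = tan α / sin β = tan 16° / sin 60° = 0.2867 / 0.8660 = 0.3311
true dip = arctan 0.3311 = 18.32°

18.3°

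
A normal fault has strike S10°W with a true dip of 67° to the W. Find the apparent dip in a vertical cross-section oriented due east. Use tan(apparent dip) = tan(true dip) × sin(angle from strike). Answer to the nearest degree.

The section lies 80° from the strike.
tan(apparent dip) = tan 67° · sin 80° = 2.3201
α = arctan(2.3201) = 66.68°

67°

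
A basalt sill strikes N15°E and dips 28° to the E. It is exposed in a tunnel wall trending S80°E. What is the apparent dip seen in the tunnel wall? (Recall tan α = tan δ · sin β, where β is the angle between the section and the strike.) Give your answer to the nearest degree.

The section lies 85° from the strike.
tan(apparent dip) = tan 28° · sin 85° = 0.5297
apparent dip = arctan 0.5297 = 27.91°

28°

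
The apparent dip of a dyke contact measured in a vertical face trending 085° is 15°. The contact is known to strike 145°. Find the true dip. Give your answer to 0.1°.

17.2°

The section is 60° from the strike.
tan δ = tan α / sin β = tan 15° / sin 60° = 0.2679 / 0.8660 = 0.3094
δ = arctan(0.3094) = 17.19°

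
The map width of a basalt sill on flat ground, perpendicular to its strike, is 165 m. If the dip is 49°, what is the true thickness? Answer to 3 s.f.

True thickness t = w · sin(dip) = 165 × sin 49°
t = 165 × 0.7547 = 124.527 m

125 m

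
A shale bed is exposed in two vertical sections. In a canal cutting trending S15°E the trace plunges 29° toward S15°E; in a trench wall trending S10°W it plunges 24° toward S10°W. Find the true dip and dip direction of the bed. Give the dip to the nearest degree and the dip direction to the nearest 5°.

Represent each trace as a vector plunging at its apparent dip toward its trend (east-north-up frame): v₁ = (0.226, -0.845, -0.485), v₂ = (-0.159, -0.900, -0.407).
n = v₁ × v₂ = (0.093, -0.169, 0.338) (taken with n_z > 0).
Dip δ = arctan(|n_h|/n_z) = arctan(0.193/0.338) = 29.7°.
Dip direction = azimuth of (n_x, n_y) = atan2(0.093, -0.169) = 151°.

true dip 30°, dip direction 150°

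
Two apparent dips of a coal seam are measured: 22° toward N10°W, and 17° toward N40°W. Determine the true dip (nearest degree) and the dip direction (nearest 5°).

Represent each trace as a vector plunging at its apparent dip toward its trend (east-north-up frame): v₁ = (-0.161, 0.913, -0.375), v₂ = (-0.615, 0.733, -0.292).
The plane normal is n = v₁ × v₂ ∝ (0.007, 0.183, 0.443).
True dip = arccos(n_z / |n|) = arccos(0.9241) = 22.5°.
Dip direction = azimuth of (n_x, n_y) = atan2(0.007, 0.183) = 2°.

true dip 22°, dip direction 000°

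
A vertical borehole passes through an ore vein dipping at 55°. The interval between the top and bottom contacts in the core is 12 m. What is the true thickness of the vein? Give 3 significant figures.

True thickness t = h · cos(dip) = 12 × cos 55°
t = 12 × 0.5736 = 6.883 m

6.88 m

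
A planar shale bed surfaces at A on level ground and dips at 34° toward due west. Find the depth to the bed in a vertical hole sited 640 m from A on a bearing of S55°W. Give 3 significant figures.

354 m

The hole lies 35° from the dip direction, so the down-dip offset is 640 × cos 35° = 524.26 m.
Depth = down-dip offset × tan(dip) = 524.26 × tan 34° = 524.26 × 0.6745
Depth = 353.62 m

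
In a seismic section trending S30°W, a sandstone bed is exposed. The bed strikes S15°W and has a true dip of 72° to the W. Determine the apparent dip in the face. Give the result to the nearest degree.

The strike is S15°W and the section trends S30°W; the acute angle between them is β = 15°.
tan α = tan 72° × sin 15° = 3.0777 × 0.2588 = 0.7966
apparent dip = arctan 0.7966 = 38.54°

39°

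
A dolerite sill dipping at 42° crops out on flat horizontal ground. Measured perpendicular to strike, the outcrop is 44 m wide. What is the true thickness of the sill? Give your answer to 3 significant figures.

29.4 m

True thickness t = w · sin(dip) = 44 × sin 42°
t = 44 × 0.6691 = 29.442 m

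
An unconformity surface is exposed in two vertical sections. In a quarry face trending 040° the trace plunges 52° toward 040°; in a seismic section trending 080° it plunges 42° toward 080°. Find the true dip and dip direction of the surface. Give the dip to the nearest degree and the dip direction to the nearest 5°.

Represent each trace as a vector plunging at its apparent dip toward its trend (east-north-up frame): v₁ = (0.396, 0.472, -0.788), v₂ = (0.732, 0.129, -0.669).
The plane normal is n = v₁ × v₂ ∝ (0.214, 0.312, 0.294).
True dip = arccos(n_z / |n|) = arccos(0.6139) = 52.1°.
The horizontal component of n points toward azimuth atan2(n_x, n_y) = 34°, the dip direction.

true dip 52°, dip direction 035°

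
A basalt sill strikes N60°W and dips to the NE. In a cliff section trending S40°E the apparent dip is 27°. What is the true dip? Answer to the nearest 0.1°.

The section is 20° from the strike.
tan δ = tan α / sin β = tan 27° / sin 20° = 0.5095 / 0.3420 = 1.4898
true dip = arctan 1.4898 = 56.13°

56.1°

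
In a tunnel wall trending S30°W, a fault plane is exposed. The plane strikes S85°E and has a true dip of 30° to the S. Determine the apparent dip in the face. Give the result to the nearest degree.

Angle between strike (S85°E) and section (S30°W): β = 65°.
tan α = tan 30° × sin 65° = 0.5774 × 0.9063 = 0.5233
apparent dip = arctan 0.5233 = 27.62°

28°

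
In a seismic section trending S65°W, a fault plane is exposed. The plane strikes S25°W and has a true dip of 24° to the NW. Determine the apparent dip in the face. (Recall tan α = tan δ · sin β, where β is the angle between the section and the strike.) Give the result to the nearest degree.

16°

The section lies 40° from the strike.
tan α = tan 24° × sin 40° = 0.4452 × 0.6428 = 0.2862
apparent dip = arctan 0.2862 = 15.97°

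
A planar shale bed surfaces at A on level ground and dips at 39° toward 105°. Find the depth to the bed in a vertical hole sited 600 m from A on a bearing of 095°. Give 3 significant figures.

478 m

The hole lies 10° from the dip direction, so the down-dip offset is 600 × cos 10° = 590.88 m.
Depth = down-dip offset × tan(dip) = 590.88 × tan 39° = 590.88 × 0.8098
Depth = 478.49 m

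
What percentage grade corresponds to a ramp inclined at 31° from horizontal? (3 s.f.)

grade % = 100 × tan 31° = 100 × 0.6009

60.1%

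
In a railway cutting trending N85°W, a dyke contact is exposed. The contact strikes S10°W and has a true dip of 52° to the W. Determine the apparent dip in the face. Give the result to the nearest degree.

52°

The strike is S10°W and the section trends N85°W; the acute angle between them is β = 85°.
tan α = tan 52° × sin 85° = 1.2799 × 0.9962 = 1.2751
apparent dip = arctan 1.2751 = 51.89°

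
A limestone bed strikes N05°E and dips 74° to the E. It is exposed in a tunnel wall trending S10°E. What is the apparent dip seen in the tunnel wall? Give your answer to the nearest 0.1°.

42.1°

Angle between strike (N05°E) and section (S10°E): β = 15°.
tan(apparent dip) = tan 74° · sin 15° = 0.9026
α = arctan(0.9026) = 42.07°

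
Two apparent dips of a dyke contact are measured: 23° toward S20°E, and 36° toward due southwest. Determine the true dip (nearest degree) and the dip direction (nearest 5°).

Represent each trace as a vector plunging at its apparent dip toward its trend (east-north-up frame): v₁ = (0.315, -0.865, -0.391), v₂ = (-0.572, -0.572, -0.588).
Cross product v₁ × v₂ gives the pole to the plane: n ∝ (-0.285, -0.409, 0.675).
Dip δ = arctan(|n_h|/n_z) = arctan(0.498/0.675) = 36.4°.
The horizontal component of n points toward azimuth atan2(n_x, n_y) = 215°, the dip direction.

true dip 36°, dip direction 215°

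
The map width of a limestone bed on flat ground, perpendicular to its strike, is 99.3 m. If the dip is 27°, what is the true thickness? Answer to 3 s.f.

45.1 m

True thickness t = w · sin(dip) = 99.3 × sin 27°
t = 99.3 × 0.4540 = 45.081 m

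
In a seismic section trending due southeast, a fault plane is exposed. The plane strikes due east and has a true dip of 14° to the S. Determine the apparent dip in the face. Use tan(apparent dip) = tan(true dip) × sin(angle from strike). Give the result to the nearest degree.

10°

Angle between strike (due east) and section (due southeast): β = 45°.
tan(apparent dip) = tan 14° · sin 45° = 0.1763
apparent dip = arctan 0.1763 = 10.00°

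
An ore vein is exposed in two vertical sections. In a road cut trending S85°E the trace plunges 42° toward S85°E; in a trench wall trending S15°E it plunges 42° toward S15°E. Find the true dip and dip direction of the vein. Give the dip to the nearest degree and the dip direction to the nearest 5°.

Represent each trace as a vector plunging at its apparent dip toward its trend (east-north-up frame): v₁ = (0.740, -0.065, -0.669), v₂ = (0.192, -0.718, -0.669).
The plane normal is n = v₁ × v₂ ∝ (0.437, -0.367, 0.519).
Dip δ = arctan(|n_h|/n_z) = arctan(0.570/0.519) = 47.7°.
Dip direction = azimuth of (n_x, n_y) = atan2(0.437, -0.367) = 130°.

true dip 48°, dip direction 130°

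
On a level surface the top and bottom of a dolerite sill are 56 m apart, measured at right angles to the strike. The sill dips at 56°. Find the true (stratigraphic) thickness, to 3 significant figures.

True thickness t = w · sin(dip) = 56 × sin 56°
t = 56 × 0.8290 = 46.426 m

46.4 m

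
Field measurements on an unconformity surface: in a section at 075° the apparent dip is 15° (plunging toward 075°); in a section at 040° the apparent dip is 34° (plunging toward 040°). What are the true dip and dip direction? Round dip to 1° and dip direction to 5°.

true dip 40°, dip direction 005°

The two traces are lines in the plane: v₁ = (sin 75°·cos 15°, cos 75°·cos 15°, −sin 15°), v₂ = (sin 40°·cos 34°, cos 40°·cos 34°, −sin 34°).
Cross product v₁ × v₂ gives the pole to the plane: n ∝ (0.025, 0.384, 0.459).
True dip = arccos(n_z / |n|) = arccos(0.7667) = 39.9°.
The horizontal component of n points toward azimuth atan2(n_x, n_y) = 4°, the dip direction.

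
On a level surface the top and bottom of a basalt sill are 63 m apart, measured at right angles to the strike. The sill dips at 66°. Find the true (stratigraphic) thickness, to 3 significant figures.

57.6 m

True thickness t = w · sin(dip) = 63 × sin 66°
t = 63 × 0.9135 = 57.553 m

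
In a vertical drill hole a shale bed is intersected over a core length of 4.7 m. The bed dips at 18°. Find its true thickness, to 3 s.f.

4.47 m

True thickness t = h · cos(dip) = 4.7 × cos 18°
t = 4.7 × 0.9511 = 4.470 m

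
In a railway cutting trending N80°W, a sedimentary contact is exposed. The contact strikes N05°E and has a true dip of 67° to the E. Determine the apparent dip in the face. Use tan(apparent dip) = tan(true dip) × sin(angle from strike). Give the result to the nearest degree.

The strike is N05°E and the section trends N80°W; the acute angle between them is β = 85°.
tan α = tan 67° × sin 85° = 2.3559 × 0.9962 = 2.3469
α = arctan(2.3469) = 66.92°

67°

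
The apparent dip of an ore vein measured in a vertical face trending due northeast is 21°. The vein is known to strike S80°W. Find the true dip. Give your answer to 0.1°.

33.8°

The section is 35° from the strike.
tan(true dip) = tan 21° / sin 35° = 0.6692
δ = arctan(0.6692) = 33.79°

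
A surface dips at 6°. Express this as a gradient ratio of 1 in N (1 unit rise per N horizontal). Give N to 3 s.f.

1 in 9.51

1 : N means tan θ = 1/N, so N = 1/tan 6° = 1/0.1051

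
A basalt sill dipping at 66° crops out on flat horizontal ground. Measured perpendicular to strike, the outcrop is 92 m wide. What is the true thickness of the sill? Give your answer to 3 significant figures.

True thickness t = w · sin(dip) = 92 × sin 66°
t = 92 × 0.9135 = 84.046 m

84.0 m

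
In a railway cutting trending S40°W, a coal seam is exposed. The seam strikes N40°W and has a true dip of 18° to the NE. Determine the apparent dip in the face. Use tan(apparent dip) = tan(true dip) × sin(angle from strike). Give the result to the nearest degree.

18°

The section lies 80° from the strike.
tan(apparent dip) = tan 18° · sin 80° = 0.3200
apparent dip = arctan 0.3200 = 17.74°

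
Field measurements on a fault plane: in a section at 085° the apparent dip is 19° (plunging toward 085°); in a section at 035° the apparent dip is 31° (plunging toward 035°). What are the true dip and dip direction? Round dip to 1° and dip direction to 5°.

Represent each trace as a vector plunging at its apparent dip toward its trend (east-north-up frame): v₁ = (0.942, 0.082, -0.326), v₂ = (0.492, 0.702, -0.515).
n = v₁ × v₂ = (0.186, 0.325, 0.621) (taken with n_z > 0).
True dip = arccos(n_z / |n|) = arccos(0.8562) = 31.1°.
Dip direction = atan2(0.186, 0.325) = 30° (azimuth of n's horizontal projection).

true dip 31°, dip direction 030°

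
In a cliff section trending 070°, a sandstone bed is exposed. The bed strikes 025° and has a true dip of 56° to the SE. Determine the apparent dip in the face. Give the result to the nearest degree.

46°

The strike is 025° and the section trends 070°; the acute angle between them is β = 45°.
tan(apparent dip) = tan 56° · sin 45° = 1.0483
α = arctan(1.0483) = 46.35°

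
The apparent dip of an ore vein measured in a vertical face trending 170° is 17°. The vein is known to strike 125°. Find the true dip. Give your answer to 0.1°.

The section is 45° from the strike.
tan(true dip) = tan 17° / sin 45° = 0.4324
δ = arctan(0.4324) = 23.38°

23.4°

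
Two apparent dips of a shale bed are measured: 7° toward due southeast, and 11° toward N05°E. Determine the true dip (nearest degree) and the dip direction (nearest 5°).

Represent each trace as a vector plunging at its apparent dip toward its trend (east-north-up frame): v₁ = (0.702, -0.702, -0.122), v₂ = (0.086, 0.978, -0.191).
The plane normal is n = v₁ × v₂ ∝ (0.253, 0.123, 0.746).
tan δ = √(n_x²+n_y²)/n_z = 0.282/0.746, so δ = 20.7°.
The horizontal component of n points toward azimuth atan2(n_x, n_y) = 64°, the dip direction.

true dip 21°, dip direction 065°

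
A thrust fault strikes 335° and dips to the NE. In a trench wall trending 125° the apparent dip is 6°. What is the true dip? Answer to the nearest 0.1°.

The section is 30° from the strike.
tan(true dip) = tan 6° / sin 30° = 0.2102
true dip = arctan 0.2102 = 11.87°

11.9°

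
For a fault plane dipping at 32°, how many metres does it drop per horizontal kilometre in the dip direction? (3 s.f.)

625 m

drop per km = 1000 × tan 32° = 1000 × 0.6249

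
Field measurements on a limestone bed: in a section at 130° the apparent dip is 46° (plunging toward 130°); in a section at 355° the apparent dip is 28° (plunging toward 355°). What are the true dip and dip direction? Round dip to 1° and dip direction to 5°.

true dip 64°, dip direction 070°

Each apparent-dip line lies in the plane. As unit vectors (x east, y north, z up), v₁ plunges 46°→130° and v₂ plunges 28°→355°.
The plane normal is n = v₁ × v₂ ∝ (0.842, 0.305, 0.434).
True dip = arccos(n_z / |n|) = arccos(0.4357) = 64.2°.
Dip direction = azimuth of (n_x, n_y) = atan2(0.842, 0.305) = 70°.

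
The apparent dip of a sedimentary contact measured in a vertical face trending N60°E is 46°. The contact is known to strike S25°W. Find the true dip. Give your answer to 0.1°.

61.0°

β = acute angle between strike S25°W and section N60°E = 35°.
tan(true dip) = tan 46° / sin 35° = 1.8054
true dip = arctan 1.8054 = 61.02°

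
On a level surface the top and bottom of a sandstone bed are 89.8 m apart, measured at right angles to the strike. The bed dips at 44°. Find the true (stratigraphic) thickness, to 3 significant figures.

True thickness t = w · sin(dip) = 89.8 × sin 44°
t = 89.8 × 0.6947 = 62.380 m

62.4 m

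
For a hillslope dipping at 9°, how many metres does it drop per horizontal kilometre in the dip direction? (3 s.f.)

158 m

drop per km = 1000 × tan 9° = 1000 × 0.1584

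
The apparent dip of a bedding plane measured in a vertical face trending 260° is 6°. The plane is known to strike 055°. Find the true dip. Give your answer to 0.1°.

The section is 25° from the strike.
tan(true dip) = tan 6° / sin 25° = 0.2487
δ = arctan(0.2487) = 13.97°

14.0°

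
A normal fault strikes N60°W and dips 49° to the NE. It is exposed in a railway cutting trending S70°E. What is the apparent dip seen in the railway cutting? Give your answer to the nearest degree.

The strike is N60°W and the section trends S70°E; the acute angle between them is β = 10°.
tan α = tan 49° × sin 10° = 1.1504 × 0.1736 = 0.1998
apparent dip = arctan 0.1998 = 11.30°

11°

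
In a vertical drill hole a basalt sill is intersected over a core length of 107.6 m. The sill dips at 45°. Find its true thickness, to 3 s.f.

76.1 m

True thickness t = h · cos(dip) = 107.6 × cos 45°
t = 107.6 × 0.7071 = 76.085 m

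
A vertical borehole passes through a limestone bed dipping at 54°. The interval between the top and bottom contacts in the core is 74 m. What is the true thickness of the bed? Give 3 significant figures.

True thickness t = h · cos(dip) = 74 × cos 54°
t = 74 × 0.5878 = 43.496 m

43.5 m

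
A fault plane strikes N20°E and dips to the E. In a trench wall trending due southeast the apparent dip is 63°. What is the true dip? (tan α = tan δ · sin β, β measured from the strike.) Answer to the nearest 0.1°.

65.2°

The section is 65° from the strike.
tan(true dip) = tan 63° / sin 65° = 2.1655
true dip = arctan 2.1655 = 65.21°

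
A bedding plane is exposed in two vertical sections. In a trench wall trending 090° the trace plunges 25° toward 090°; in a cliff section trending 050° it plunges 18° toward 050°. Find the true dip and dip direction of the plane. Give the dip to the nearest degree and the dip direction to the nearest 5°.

true dip 25°, dip direction 095°

Each apparent-dip line lies in the plane. As unit vectors (x east, y north, z up), v₁ plunges 25°→090° and v₂ plunges 18°→050°.
n = v₁ × v₂ = (0.258, -0.028, 0.554) (taken with n_z > 0).
True dip = arccos(n_z / |n|) = arccos(0.9054) = 25.1°.
Dip direction = azimuth of (n_x, n_y) = atan2(0.258, -0.028) = 96°.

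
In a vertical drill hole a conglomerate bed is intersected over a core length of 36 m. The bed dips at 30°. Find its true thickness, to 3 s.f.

True thickness t = h · cos(dip) = 36 × cos 30°
t = 36 × 0.8660 = 31.177 m

31.2 m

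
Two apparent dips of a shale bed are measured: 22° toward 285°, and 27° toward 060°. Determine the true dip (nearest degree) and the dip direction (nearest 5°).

Represent each trace as a vector plunging at its apparent dip toward its trend (east-north-up frame): v₁ = (-0.896, 0.240, -0.375), v₂ = (0.772, 0.446, -0.454).
The plane normal is n = v₁ × v₂ ∝ (-0.058, 0.696, 0.584).
tan δ = √(n_x²+n_y²)/n_z = 0.698/0.584, so δ = 50.1°.
Dip direction = atan2(-0.058, 0.696) = 355° (azimuth of n's horizontal projection).

true dip 50°, dip direction 355°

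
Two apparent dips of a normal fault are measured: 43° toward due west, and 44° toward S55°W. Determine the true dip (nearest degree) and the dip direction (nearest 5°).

Represent each trace as a vector plunging at its apparent dip toward its trend (east-north-up frame): v₁ = (-0.731, -0.000, -0.682), v₂ = (-0.589, -0.413, -0.695).
The plane normal is n = v₁ × v₂ ∝ (-0.281, -0.106, 0.302).
Dip δ = arctan(|n_h|/n_z) = arctan(0.301/0.302) = 44.9°.
Dip direction = atan2(-0.281, -0.106) = 249° (azimuth of n's horizontal projection).

true dip 45°, dip direction 250°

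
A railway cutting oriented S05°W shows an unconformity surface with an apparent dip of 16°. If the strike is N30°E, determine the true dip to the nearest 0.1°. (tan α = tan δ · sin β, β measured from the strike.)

The section is 25° from the strike.
tan δ = tan α / sin β = tan 16° / sin 25° = 0.2867 / 0.4226 = 0.6785
δ = arctan(0.6785) = 34.16°

34.2°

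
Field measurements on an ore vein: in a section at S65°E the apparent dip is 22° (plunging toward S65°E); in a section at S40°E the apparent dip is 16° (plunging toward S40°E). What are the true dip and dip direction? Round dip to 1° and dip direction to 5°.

Represent each trace as a vector plunging at its apparent dip toward its trend (east-north-up frame): v₁ = (0.840, -0.392, -0.375), v₂ = (0.618, -0.736, -0.276).
Cross product v₁ × v₂ gives the pole to the plane: n ∝ (0.168, -0.000, 0.377).
True dip = arccos(n_z / |n|) = arccos(0.9134) = 24.0°.
The horizontal component of n points toward azimuth atan2(n_x, n_y) = 90°, the dip direction.

true dip 24°, dip direction 090°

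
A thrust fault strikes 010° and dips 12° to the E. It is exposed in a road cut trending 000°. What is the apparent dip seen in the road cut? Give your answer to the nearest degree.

2°

Angle between strike (010°) and section (000°): β = 10°.
tan(apparent dip) = tan 12° · sin 10° = 0.0369
α = arctan(0.0369) = 2.11°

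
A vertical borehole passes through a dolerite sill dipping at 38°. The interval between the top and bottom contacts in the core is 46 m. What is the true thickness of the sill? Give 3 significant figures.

True thickness t = h · cos(dip) = 46 × cos 38°
t = 46 × 0.7880 = 36.248 m

36.2 m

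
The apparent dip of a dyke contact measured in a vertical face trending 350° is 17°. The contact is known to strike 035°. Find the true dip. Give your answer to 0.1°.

23.4°

β = acute angle between strike 035° and section 350° = 45°.
tan δ = tan α / sin β = tan 17° / sin 45° = 0.3057 / 0.7071 = 0.4324
δ = arctan(0.4324) = 23.38°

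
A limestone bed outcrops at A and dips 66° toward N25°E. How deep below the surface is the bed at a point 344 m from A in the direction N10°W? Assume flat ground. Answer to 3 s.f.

The hole lies 35° from the dip direction, so the down-dip offset is 344 × cos 35° = 281.79 m.
Depth = down-dip offset × tan(dip) = 281.79 × tan 66° = 281.79 × 2.2460
Depth = 632.91 m

633 m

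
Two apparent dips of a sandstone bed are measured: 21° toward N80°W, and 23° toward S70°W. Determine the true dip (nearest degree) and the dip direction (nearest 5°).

true dip 23°, dip direction 255°

Represent each trace as a vector plunging at its apparent dip toward its trend (east-north-up frame): v₁ = (-0.919, 0.162, -0.358), v₂ = (-0.865, -0.315, -0.391).
Cross product v₁ × v₂ gives the pole to the plane: n ∝ (-0.176, -0.049, 0.430).
tan δ = √(n_x²+n_y²)/n_z = 0.183/0.430, so δ = 23.1°.
Dip direction = atan2(-0.176, -0.049) = 254° (azimuth of n's horizontal projection).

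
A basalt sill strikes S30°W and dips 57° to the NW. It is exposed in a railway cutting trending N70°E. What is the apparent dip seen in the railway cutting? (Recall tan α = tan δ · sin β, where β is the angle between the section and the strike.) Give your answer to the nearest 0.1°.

44.7°

The strike is S30°W and the section trends N70°E; the acute angle between them is β = 40°.
tan α = tan 57° × sin 40° = 1.5399 × 0.6428 = 0.9898
apparent dip = arctan 0.9898 = 44.71°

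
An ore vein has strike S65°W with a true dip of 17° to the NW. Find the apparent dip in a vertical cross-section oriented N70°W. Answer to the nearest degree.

12°

Angle between strike (S65°W) and section (N70°W): β = 45°.
tan α = tan 17° × sin 45° = 0.3057 × 0.7071 = 0.2162
α = arctan(0.2162) = 12.20°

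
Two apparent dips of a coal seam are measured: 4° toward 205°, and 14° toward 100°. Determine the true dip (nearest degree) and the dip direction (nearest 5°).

true dip 16°, dip direction 130°

Each apparent-dip line lies in the plane. As unit vectors (x east, y north, z up), v₁ plunges 4°→205° and v₂ plunges 14°→100°.
Cross product v₁ × v₂ gives the pole to the plane: n ∝ (0.207, -0.169, 0.935).
True dip = arccos(n_z / |n|) = arccos(0.9616) = 15.9°.
Dip direction = atan2(0.207, -0.169) = 129° (azimuth of n's horizontal projection).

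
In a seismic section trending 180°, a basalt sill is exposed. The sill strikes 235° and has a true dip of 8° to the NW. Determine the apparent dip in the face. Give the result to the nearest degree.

7°

Angle between strike (235°) and section (180°): β = 55°.
tan(apparent dip) = tan 8° · sin 55° = 0.1151
α = arctan(0.1151) = 6.57°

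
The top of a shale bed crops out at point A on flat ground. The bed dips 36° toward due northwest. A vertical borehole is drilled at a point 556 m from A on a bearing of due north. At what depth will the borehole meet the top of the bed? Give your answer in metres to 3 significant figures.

The hole lies 45° from the dip direction, so the down-dip offset is 556 × cos 45° = 393.15 m.
Depth = down-dip offset × tan(dip) = 393.15 × tan 36° = 393.15 × 0.7265
Depth = 285.64 m

286 m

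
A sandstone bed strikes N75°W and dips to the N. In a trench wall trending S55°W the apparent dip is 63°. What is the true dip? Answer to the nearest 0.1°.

β = acute angle between strike N75°W and section S55°W = 50°.
tan δ = tan α / sin β = tan 63° / sin 50° = 1.9626 / 0.7660 = 2.5620
δ = arctan(2.5620) = 68.68°

68.7°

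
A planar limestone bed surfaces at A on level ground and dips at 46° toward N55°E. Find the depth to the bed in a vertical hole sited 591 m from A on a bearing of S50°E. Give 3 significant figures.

The hole lies 75° from the dip direction, so the down-dip offset is 591 × cos 75° = 152.96 m.
Depth = down-dip offset × tan(dip) = 152.96 × tan 46° = 152.96 × 1.0355
Depth = 158.40 m

158 m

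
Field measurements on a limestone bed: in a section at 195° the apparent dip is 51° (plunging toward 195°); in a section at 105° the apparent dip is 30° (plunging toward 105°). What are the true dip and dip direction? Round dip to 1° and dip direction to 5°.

true dip 54°, dip direction 170°

Represent each trace as a vector plunging at its apparent dip toward its trend (east-north-up frame): v₁ = (-0.163, -0.608, -0.777), v₂ = (0.837, -0.224, -0.500).
n = v₁ × v₂ = (0.130, -0.732, 0.545) (taken with n_z > 0).
True dip = arccos(n_z / |n|) = arccos(0.5915) = 53.7°.
Dip direction = azimuth of (n_x, n_y) = atan2(0.130, -0.732) = 170°.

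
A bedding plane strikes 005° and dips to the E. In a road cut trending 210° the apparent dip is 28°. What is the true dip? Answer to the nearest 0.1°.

51.5°

The section is 25° from the strike.
tan(true dip) = tan 28° / sin 25° = 1.2581
true dip = arctan 1.2581 = 51.52°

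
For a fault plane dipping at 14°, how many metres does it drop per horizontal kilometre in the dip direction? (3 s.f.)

249 m

drop per km = 1000 × tan 14° = 1000 × 0.2493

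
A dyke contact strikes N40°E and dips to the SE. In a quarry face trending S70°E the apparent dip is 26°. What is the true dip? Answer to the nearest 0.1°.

The section is 70° from the strike.
tan(true dip) = tan 26° / sin 70° = 0.5190
true dip = arctan 0.5190 = 27.43°

27.4°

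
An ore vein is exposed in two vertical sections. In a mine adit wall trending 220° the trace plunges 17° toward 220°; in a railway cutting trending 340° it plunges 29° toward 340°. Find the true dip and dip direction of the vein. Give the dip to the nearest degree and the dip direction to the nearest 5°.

Each apparent-dip line lies in the plane. As unit vectors (x east, y north, z up), v₁ plunges 17°→220° and v₂ plunges 29°→340°.
Cross product v₁ × v₂ gives the pole to the plane: n ∝ (-0.595, 0.211, 0.724).
Dip δ = arctan(|n_h|/n_z) = arctan(0.632/0.724) = 41.1°.
Dip direction = atan2(-0.595, 0.211) = 289° (azimuth of n's horizontal projection).

true dip 41°, dip direction 290°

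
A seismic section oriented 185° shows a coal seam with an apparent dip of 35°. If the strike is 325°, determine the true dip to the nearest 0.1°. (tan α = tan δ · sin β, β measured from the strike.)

β = acute angle between strike 325° and section 185° = 40°.
tan δ = tan α / sin β = tan 35° / sin 40° = 0.7002 / 0.6428 = 1.0893
true dip = arctan 1.0893 = 47.45°

47.4°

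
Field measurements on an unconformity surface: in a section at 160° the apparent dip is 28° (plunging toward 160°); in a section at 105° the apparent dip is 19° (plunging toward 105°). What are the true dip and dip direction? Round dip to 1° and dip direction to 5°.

true dip 28°, dip direction 155°

Each apparent-dip line lies in the plane. As unit vectors (x east, y north, z up), v₁ plunges 28°→160° and v₂ plunges 19°→105°.
n = v₁ × v₂ = (0.155, -0.330, 0.684) (taken with n_z > 0).
Dip δ = arctan(|n_h|/n_z) = arctan(0.365/0.684) = 28.1°.
Dip direction = atan2(0.155, -0.330) = 155° (azimuth of n's horizontal projection).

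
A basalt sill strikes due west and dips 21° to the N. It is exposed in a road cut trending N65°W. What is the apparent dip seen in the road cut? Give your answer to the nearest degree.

The strike is due west and the section trends N65°W; the acute angle between them is β = 25°.
tan(apparent dip) = tan 21° · sin 25° = 0.1622
apparent dip = arctan 0.1622 = 9.21°

9°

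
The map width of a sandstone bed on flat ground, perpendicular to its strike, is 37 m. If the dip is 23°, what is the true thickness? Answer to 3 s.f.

14.5 m

True thickness t = w · sin(dip) = 37 × sin 23°
t = 37 × 0.3907 = 14.457 m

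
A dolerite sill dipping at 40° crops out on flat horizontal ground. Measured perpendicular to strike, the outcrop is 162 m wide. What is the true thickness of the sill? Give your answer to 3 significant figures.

104 m

True thickness t = w · sin(dip) = 162 × sin 40°
t = 162 × 0.6428 = 104.132 m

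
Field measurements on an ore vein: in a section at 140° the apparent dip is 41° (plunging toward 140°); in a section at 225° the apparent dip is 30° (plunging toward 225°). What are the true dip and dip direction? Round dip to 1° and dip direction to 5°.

true dip 45°, dip direction 170°

Each apparent-dip line lies in the plane. As unit vectors (x east, y north, z up), v₁ plunges 41°→140° and v₂ plunges 30°→225°.
The plane normal is n = v₁ × v₂ ∝ (0.113, -0.644, 0.651).
tan δ = √(n_x²+n_y²)/n_z = 0.654/0.651, so δ = 45.1°.
Dip direction = atan2(0.113, -0.644) = 170° (azimuth of n's horizontal projection).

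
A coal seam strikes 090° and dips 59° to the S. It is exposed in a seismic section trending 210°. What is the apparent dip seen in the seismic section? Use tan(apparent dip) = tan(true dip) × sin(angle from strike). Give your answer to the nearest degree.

The section lies 60° from the strike.
tan(apparent dip) = tan 59° · sin 60° = 1.4413
apparent dip = arctan 1.4413 = 55.25°

55°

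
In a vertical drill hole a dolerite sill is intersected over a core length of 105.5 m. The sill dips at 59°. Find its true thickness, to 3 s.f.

True thickness t = h · cos(dip) = 105.5 × cos 59°
t = 105.5 × 0.5150 = 54.337 m

54.3 m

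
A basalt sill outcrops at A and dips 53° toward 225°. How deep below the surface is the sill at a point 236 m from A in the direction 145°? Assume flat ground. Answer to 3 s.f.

The hole lies 80° from the dip direction, so the down-dip offset is 236 × cos 80° = 40.98 m.
Depth = down-dip offset × tan(dip) = 40.98 × tan 53° = 40.98 × 1.3270
Depth = 54.38 m

54.4 m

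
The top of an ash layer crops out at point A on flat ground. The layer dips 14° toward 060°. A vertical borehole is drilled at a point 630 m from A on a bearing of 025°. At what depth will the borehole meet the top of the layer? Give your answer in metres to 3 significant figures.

The hole lies 35° from the dip direction, so the down-dip offset is 630 × cos 35° = 516.07 m.
Depth = down-dip offset × tan(dip) = 516.07 × tan 14° = 516.07 × 0.2493
Depth = 128.67 m

129 m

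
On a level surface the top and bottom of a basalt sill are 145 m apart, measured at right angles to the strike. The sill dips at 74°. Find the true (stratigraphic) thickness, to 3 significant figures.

True thickness t = w · sin(dip) = 145 × sin 74°
t = 145 × 0.9613 = 139.383 m

139 m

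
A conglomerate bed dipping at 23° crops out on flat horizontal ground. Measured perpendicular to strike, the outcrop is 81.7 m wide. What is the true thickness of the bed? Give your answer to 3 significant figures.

31.9 m

True thickness t = w · sin(dip) = 81.7 × sin 23°
t = 81.7 × 0.3907 = 31.923 m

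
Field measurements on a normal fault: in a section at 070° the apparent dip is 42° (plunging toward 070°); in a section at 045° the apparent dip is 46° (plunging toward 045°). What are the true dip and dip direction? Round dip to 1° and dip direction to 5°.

true dip 46°, dip direction 040°

The two traces are lines in the plane: v₁ = (sin 70°·cos 42°, cos 70°·cos 42°, −sin 42°), v₂ = (sin 45°·cos 46°, cos 45°·cos 46°, −sin 46°).
Cross product v₁ × v₂ gives the pole to the plane: n ∝ (0.146, 0.174, 0.218).
tan δ = √(n_x²+n_y²)/n_z = 0.227/0.218, so δ = 46.1°.
The horizontal component of n points toward azimuth atan2(n_x, n_y) = 40°, the dip direction.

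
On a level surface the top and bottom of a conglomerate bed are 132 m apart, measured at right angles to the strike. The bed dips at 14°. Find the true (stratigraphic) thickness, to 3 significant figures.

31.9 m

True thickness t = w · sin(dip) = 132 × sin 14°
t = 132 × 0.2419 = 31.934 m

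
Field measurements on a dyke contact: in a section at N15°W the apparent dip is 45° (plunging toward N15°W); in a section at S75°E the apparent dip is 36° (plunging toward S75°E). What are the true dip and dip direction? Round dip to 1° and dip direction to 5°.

Each apparent-dip line lies in the plane. As unit vectors (x east, y north, z up), v₁ plunges 45°→N15°W and v₂ plunges 36°→S75°E.
The plane normal is n = v₁ × v₂ ∝ (0.550, 0.660, 0.495).
True dip = arccos(n_z / |n|) = arccos(0.4996) = 60.0°.
The horizontal component of n points toward azimuth atan2(n_x, n_y) = 40°, the dip direction.

true dip 60°, dip direction 040°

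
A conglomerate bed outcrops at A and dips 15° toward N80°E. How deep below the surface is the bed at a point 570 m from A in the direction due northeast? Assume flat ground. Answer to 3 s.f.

125 m

The hole lies 35° from the dip direction, so the down-dip offset is 570 × cos 35° = 466.92 m.
Depth = down-dip offset × tan(dip) = 466.92 × tan 15° = 466.92 × 0.2679
Depth = 125.11 m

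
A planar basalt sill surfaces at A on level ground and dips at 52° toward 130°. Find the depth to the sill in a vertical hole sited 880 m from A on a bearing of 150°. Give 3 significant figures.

1060 m

The hole lies 20° from the dip direction, so the down-dip offset is 880 × cos 20° = 826.93 m.
Depth = down-dip offset × tan(dip) = 826.93 × tan 52° = 826.93 × 1.2799
Depth = 1058.42 m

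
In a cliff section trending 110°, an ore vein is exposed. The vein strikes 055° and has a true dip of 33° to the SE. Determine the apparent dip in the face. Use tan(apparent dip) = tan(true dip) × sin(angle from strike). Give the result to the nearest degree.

28°

The strike is 055° and the section trends 110°; the acute angle between them is β = 55°.
tan(apparent dip) = tan 33° · sin 55° = 0.5320
α = arctan(0.5320) = 28.01°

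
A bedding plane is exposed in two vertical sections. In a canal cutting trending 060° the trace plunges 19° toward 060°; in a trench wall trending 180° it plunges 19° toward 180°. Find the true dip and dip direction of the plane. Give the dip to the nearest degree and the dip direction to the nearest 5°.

true dip 35°, dip direction 120°

Each apparent-dip line lies in the plane. As unit vectors (x east, y north, z up), v₁ plunges 19°→060° and v₂ plunges 19°→180°.
n = v₁ × v₂ = (0.462, -0.267, 0.774) (taken with n_z > 0).
Dip δ = arctan(|n_h|/n_z) = arctan(0.533/0.774) = 34.6°.
The horizontal component of n points toward azimuth atan2(n_x, n_y) = 120°, the dip direction.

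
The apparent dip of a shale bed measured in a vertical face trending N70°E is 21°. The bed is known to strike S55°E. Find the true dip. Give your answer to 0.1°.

25.1°

The section is 55° from the strike.
tan(true dip) = tan 21° / sin 55° = 0.4686
δ = arctan(0.4686) = 25.11°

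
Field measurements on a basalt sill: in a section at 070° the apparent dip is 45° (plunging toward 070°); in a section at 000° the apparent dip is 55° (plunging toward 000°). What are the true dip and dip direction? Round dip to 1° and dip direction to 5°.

Each apparent-dip line lies in the plane. As unit vectors (x east, y north, z up), v₁ plunges 45°→070° and v₂ plunges 55°→000°.
Cross product v₁ × v₂ gives the pole to the plane: n ∝ (0.207, 0.544, 0.381).
tan δ = √(n_x²+n_y²)/n_z = 0.582/0.381, so δ = 56.8°.
Dip direction = atan2(0.207, 0.544) = 21° (azimuth of n's horizontal projection).

true dip 57°, dip direction 020°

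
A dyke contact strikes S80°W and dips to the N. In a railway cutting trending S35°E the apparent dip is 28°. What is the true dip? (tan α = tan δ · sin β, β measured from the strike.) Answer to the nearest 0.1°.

The section is 65° from the strike.
tan(true dip) = tan 28° / sin 65° = 0.5867
true dip = arctan 0.5867 = 30.40°

30.4°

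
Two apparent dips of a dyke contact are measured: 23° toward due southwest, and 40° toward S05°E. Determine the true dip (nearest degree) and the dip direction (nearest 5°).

The two traces are lines in the plane: v₁ = (sin 225°·cos 23°, cos 225°·cos 23°, −sin 23°), v₂ = (sin 175°·cos 40°, cos 175°·cos 40°, −sin 40°).
n = v₁ × v₂ = (0.120, -0.444, 0.540) (taken with n_z > 0).
True dip = arccos(n_z / |n|) = arccos(0.7610) = 40.4°.
Dip direction = atan2(0.120, -0.444) = 165° (azimuth of n's horizontal projection).

true dip 40°, dip direction 165°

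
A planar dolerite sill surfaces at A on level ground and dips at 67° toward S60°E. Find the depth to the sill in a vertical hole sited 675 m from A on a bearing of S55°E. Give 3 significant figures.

1580 m

The hole lies 5° from the dip direction, so the down-dip offset is 675 × cos 5° = 672.43 m.
Depth = down-dip offset × tan(dip) = 672.43 × tan 67° = 672.43 × 2.3559
Depth = 1584.15 m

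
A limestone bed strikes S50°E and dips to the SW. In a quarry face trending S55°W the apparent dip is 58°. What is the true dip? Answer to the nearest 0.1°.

58.9°

β = acute angle between strike S50°E and section S55°W = 75°.
tan δ = tan α / sin β = tan 58° / sin 75° = 1.6003 / 0.9659 = 1.6568
true dip = arctan 1.6568 = 58.89°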